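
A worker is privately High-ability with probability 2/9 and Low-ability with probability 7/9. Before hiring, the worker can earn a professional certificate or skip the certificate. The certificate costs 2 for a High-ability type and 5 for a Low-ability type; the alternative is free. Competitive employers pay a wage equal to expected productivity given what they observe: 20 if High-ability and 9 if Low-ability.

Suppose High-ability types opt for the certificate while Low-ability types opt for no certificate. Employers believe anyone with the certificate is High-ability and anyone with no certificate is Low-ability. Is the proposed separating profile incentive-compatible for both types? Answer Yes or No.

No

Under these beliefs, the certificate earns wage 20 and no certificate earns wage 9.
High-ability: the certificate nets 20 − 2 = 18; no certificate nets 9. High-ability prefers the certificate.
Low-ability: the certificate nets 20 − 5 = 15; no certificate nets 9. Low-ability would deviate to the certificate.
Low-ability has a profitable deviation, so the profile is not an equilibrium.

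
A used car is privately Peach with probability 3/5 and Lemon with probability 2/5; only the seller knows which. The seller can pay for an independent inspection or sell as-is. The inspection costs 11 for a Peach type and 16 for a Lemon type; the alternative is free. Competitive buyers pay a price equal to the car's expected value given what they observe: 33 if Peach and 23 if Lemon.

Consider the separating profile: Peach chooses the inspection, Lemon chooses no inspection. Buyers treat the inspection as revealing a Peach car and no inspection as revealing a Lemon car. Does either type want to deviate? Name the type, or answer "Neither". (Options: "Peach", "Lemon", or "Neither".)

Peach

The inspection pays 33; no inspection pays 23.
Peach: assigned the inspection, nets 33 − 11 = 22; deviating to no inspection nets 23.
Lemon: assigned no inspection, nets 23; deviating to the inspection nets 33 − 16 = 17.
The Peach type gains 1 by deviating.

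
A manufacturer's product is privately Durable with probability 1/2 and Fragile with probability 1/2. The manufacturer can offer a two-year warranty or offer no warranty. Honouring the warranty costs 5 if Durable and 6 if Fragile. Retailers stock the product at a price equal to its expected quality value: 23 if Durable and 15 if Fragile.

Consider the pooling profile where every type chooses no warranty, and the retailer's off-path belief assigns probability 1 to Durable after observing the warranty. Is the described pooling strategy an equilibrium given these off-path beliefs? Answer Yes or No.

Yes

On path, the retailer holds the prior and pays 1/2·23 + 1/2·15 = 19. Off path (the warranty), believing Durable, it pays 23.
Durable: no warranty nets 19; the warranty nets 23 − 5 = 18. Durable stays.
Fragile: no warranty nets 19; the warranty nets 23 − 6 = 17. Fragile stays.
No type deviates, so pooling is sustained.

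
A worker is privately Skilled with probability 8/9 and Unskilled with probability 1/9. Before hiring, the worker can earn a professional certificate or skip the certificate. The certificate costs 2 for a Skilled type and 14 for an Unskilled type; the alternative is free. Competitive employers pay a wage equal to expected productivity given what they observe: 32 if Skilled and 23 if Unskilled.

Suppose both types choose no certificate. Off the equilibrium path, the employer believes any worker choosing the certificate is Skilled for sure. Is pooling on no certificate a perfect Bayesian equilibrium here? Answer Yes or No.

Yes

On path, the employer holds the prior and pays 8/9·32 + 1/9·23 = 31. Off path (the certificate), believing Skilled, it pays 32.
Skilled: no certificate nets 31; the certificate nets 32 − 2 = 30. Skilled stays.
Unskilled: no certificate nets 31; the certificate nets 32 − 14 = 18. Unskilled stays.
No type deviates, so pooling is sustained.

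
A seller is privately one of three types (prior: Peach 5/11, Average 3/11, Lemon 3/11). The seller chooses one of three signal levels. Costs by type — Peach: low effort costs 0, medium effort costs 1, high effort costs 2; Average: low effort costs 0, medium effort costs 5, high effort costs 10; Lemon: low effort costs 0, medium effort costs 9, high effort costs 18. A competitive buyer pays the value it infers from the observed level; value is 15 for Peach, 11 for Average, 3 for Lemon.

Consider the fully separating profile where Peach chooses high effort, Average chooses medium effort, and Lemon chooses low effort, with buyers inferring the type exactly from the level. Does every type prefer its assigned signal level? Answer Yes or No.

Yes

Separating prices: high effort → 15, medium effort → 11, low effort → 3.
Peach (assigned high effort): low effort: 3 − 0 = 3; medium effort: 11 − 1 = 10; high effort: 15 − 2 = 13. Peach stays.
Average (assigned medium effort): low effort: 3 − 0 = 3; medium effort: 11 − 5 = 6; high effort: 15 − 10 = 5. Average stays.
Lemon (assigned low effort): low effort: 3 − 0 = 3; medium effort: 11 − 9 = 2; high effort: 15 − 18 = -3. Lemon stays.
Every type prefers its assigned level; separation holds.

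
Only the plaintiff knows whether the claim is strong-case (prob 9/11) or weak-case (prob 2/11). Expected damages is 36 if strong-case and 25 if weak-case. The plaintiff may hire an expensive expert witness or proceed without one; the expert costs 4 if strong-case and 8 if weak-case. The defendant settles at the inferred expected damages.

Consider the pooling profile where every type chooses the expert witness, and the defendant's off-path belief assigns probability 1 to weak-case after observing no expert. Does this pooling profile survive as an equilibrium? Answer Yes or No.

On path, the defendant holds the prior and pays 9/11·36 + 2/11·25 = 34. Off path (no expert), believing weak-case, it pays 25.
strong-case: the expert witness nets 34 − 4 = 30; no expert nets 25. strong-case stays.
weak-case: the expert witness nets 34 − 8 = 26; no expert nets 25. weak-case stays.
No type deviates, so pooling is sustained.

Yes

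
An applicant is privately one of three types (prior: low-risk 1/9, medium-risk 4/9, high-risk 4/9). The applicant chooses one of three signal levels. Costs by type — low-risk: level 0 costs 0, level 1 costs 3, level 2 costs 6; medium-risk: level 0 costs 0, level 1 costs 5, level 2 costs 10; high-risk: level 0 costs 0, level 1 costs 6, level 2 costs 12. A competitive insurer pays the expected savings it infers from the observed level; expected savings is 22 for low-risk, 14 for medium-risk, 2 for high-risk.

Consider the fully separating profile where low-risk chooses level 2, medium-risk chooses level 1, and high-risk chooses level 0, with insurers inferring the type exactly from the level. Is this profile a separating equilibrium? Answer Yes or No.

No

Separating rebates: level 2 → 22, level 1 → 14, level 0 → 2.
low-risk (assigned level 2): level 0: 2 − 0 = 2; level 1: 14 − 3 = 11; level 2: 22 − 6 = 16. low-risk stays.
medium-risk (assigned level 1): level 0: 2 − 0 = 2; level 1: 14 − 5 = 9; level 2: 22 − 10 = 12. medium-risk prefers level 2.
high-risk (assigned level 0): level 0: 2 − 0 = 2; level 1: 14 − 6 = 8; level 2: 22 − 12 = 10. high-risk prefers level 2.
At least one type deviates; the separating profile fails.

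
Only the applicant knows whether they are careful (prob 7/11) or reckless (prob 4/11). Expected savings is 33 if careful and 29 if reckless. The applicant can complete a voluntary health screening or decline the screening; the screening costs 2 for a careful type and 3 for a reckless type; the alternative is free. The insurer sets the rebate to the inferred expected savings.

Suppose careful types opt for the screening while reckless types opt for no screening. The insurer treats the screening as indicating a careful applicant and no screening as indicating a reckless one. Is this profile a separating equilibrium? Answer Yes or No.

Under these beliefs, the screening earns rebate 33 and no screening earns rebate 29.
careful: the screening nets 33 − 2 = 31; no screening nets 29. careful prefers the screening.
reckless: the screening nets 33 − 3 = 30; no screening nets 29. reckless would deviate to the screening.
reckless has a profitable deviation, so the profile is not an equilibrium.

No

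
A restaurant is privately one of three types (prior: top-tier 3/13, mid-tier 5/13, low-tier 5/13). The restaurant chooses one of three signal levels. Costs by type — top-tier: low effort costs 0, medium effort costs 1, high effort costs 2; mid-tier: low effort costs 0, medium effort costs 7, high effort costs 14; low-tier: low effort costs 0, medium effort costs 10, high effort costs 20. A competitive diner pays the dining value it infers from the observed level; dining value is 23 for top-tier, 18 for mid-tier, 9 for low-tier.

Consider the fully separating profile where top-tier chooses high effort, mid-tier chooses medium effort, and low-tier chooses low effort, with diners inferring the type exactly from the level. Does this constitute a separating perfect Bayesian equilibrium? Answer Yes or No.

Yes

Separating price premiums: high effort → 23, medium effort → 18, low effort → 9.
top-tier (assigned high effort): low effort: 9 − 0 = 9; medium effort: 18 − 1 = 17; high effort: 23 − 2 = 21. top-tier stays.
mid-tier (assigned medium effort): low effort: 9 − 0 = 9; medium effort: 18 − 7 = 11; high effort: 23 − 14 = 9. mid-tier stays.
low-tier (assigned low effort): low effort: 9 − 0 = 9; medium effort: 18 − 10 = 8; high effort: 23 − 20 = 3. low-tier stays.
Every type prefers its assigned level; separation holds.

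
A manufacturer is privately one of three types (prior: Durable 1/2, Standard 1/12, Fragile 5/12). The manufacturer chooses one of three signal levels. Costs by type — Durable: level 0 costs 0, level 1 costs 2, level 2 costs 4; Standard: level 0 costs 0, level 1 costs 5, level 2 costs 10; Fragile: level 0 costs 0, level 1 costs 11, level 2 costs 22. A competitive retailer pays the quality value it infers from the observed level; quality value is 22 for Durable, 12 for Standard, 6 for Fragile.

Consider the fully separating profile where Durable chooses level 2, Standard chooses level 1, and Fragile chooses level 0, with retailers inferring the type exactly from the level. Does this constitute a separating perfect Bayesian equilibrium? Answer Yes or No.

Separating prices: level 2 → 22, level 1 → 12, level 0 → 6.
Durable (assigned level 2): level 0: 6 − 0 = 6; level 1: 12 − 2 = 10; level 2: 22 − 4 = 18. Durable stays.
Standard (assigned level 1): level 0: 6 − 0 = 6; level 1: 12 − 5 = 7; level 2: 22 − 10 = 12. Standard prefers level 2.
Fragile (assigned level 0): level 0: 6 − 0 = 6; level 1: 12 − 11 = 1; level 2: 22 − 22 = 0. Fragile stays.
At least one type deviates; the separating profile fails.

No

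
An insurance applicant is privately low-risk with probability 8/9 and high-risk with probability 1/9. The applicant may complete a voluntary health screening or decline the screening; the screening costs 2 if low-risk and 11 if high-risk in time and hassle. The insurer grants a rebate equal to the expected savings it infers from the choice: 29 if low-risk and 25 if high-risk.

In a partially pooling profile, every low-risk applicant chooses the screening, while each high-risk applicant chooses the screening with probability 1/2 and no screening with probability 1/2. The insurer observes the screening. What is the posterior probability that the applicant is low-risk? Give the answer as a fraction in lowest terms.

16/17

P(the screening) = (8/9)·1 + (1/9)·(1/2) = 17/18.
By Bayes' rule, P(low-risk | the screening) = (8/9) / (17/18) = 16/17.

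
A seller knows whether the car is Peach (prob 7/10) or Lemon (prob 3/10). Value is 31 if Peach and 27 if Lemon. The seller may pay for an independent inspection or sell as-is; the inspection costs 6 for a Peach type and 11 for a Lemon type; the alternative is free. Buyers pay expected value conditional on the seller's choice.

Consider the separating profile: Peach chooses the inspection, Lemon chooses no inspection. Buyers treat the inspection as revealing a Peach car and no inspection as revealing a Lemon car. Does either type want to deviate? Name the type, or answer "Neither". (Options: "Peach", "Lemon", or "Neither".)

Peach

The inspection pays 31; no inspection pays 27.
Peach: assigned the inspection, nets 31 − 6 = 25; deviating to no inspection nets 27.
Lemon: assigned no inspection, nets 27; deviating to the inspection nets 31 − 11 = 20.
The Peach type gains 2 by deviating.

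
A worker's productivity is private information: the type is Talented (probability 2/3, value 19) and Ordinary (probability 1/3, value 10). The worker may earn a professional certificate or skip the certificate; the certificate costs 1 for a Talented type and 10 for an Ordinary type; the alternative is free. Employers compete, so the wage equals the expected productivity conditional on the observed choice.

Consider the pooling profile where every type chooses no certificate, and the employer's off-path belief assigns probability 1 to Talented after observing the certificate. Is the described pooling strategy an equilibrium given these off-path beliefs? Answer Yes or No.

No

On path, the employer holds the prior and pays 2/3·19 + 1/3·10 = 16. Off path (the certificate), believing Talented, it pays 19.
Talented: no certificate nets 16; the certificate nets 19 − 1 = 18. Talented would deviate.
Ordinary: no certificate nets 16; the certificate nets 19 − 10 = 9. Ordinary stays.
A type deviates, so pooling fails.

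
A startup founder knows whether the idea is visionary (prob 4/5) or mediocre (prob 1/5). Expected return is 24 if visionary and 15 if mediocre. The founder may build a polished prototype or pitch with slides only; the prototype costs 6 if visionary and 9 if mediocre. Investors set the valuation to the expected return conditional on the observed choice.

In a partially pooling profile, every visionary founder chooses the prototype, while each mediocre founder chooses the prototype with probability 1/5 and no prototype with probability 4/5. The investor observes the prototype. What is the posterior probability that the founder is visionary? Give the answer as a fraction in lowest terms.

P(the prototype) = (4/5)·1 + (1/5)·(1/5) = 21/25.
By Bayes' rule, P(visionary | the prototype) = (4/5) / (21/25) = 20/21.

20/21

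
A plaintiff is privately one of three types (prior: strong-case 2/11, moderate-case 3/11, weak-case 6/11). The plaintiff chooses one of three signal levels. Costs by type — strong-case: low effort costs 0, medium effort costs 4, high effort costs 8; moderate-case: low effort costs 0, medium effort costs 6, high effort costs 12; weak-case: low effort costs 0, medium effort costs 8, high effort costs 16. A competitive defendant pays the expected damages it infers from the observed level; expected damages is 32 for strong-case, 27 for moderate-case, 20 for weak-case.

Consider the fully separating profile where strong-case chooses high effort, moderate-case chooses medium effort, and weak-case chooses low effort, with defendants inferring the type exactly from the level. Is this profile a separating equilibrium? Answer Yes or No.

Separating settlements: high effort → 32, medium effort → 27, low effort → 20.
strong-case (assigned high effort): low effort: 20 − 0 = 20; medium effort: 27 − 4 = 23; high effort: 32 − 8 = 24. strong-case stays.
moderate-case (assigned medium effort): low effort: 20 − 0 = 20; medium effort: 27 − 6 = 21; high effort: 32 − 12 = 20. moderate-case stays.
weak-case (assigned low effort): low effort: 20 − 0 = 20; medium effort: 27 − 8 = 19; high effort: 32 − 16 = 16. weak-case stays.
Every type prefers its assigned level; separation holds.

Yes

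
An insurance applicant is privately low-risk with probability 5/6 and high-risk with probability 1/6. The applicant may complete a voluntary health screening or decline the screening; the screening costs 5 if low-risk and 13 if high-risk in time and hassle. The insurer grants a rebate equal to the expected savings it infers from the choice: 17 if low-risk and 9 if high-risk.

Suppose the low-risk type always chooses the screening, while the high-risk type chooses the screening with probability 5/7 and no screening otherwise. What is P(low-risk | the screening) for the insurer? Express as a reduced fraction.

P(the screening) = (5/6)·1 + (1/6)·(5/7) = 20/21.
By Bayes' rule, P(low-risk | the screening) = (5/6) / (20/21) = 7/8.

7/8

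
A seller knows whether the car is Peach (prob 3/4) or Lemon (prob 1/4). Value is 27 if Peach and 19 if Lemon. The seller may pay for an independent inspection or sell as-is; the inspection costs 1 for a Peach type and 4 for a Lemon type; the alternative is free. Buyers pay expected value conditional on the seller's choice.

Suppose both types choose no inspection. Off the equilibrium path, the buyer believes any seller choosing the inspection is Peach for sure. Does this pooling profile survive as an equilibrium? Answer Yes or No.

On path, the buyer holds the prior and pays 3/4·27 + 1/4·19 = 25. Off path (the inspection), believing Peach, it pays 27.
Peach: no inspection nets 25; the inspection nets 27 − 1 = 26. Peach would deviate.
Lemon: no inspection nets 25; the inspection nets 27 − 4 = 23. Lemon stays.
A type deviates, so pooling fails.

No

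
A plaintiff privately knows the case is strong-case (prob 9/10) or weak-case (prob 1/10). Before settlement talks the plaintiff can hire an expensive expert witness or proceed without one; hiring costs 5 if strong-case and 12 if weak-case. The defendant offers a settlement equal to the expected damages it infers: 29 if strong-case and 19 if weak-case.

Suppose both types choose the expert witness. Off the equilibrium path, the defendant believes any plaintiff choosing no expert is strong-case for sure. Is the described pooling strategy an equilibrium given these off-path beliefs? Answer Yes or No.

On path, the defendant holds the prior and pays 9/10·29 + 1/10·19 = 28. Off path (no expert), believing strong-case, it pays 29.
strong-case: the expert witness nets 28 − 5 = 23; no expert nets 29. strong-case would deviate.
weak-case: the expert witness nets 28 − 12 = 16; no expert nets 29. weak-case would deviate.
A type deviates, so pooling fails.

No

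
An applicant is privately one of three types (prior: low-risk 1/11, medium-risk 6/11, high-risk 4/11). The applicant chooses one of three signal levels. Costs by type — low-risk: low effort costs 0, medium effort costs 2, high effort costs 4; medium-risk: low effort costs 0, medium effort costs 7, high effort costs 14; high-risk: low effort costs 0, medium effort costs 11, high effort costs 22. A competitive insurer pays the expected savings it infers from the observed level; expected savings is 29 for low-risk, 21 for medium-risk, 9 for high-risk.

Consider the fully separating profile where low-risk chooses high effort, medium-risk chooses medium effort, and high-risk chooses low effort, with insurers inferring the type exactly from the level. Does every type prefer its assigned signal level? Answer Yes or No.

Separating rebates: high effort → 29, medium effort → 21, low effort → 9.
low-risk (assigned high effort): low effort: 9 − 0 = 9; medium effort: 21 − 2 = 19; high effort: 29 − 4 = 25. low-risk stays.
medium-risk (assigned medium effort): low effort: 9 − 0 = 9; medium effort: 21 − 7 = 14; high effort: 29 − 14 = 15. medium-risk prefers high effort.
high-risk (assigned low effort): low effort: 9 − 0 = 9; medium effort: 21 − 11 = 10; high effort: 29 − 22 = 7. high-risk prefers medium effort.
At least one type deviates; the separating profile fails.

No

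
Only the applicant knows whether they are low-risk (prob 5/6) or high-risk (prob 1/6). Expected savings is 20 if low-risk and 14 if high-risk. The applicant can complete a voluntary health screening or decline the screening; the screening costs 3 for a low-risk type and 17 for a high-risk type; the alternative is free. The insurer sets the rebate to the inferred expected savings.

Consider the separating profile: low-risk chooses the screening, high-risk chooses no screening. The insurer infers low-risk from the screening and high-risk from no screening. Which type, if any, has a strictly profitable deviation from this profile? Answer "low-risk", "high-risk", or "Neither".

Neither

The screening pays 20; no screening pays 14.
low-risk: assigned the screening, nets 20 − 3 = 17; deviating to no screening nets 14.
high-risk: assigned no screening, nets 14; deviating to the screening nets 20 − 17 = 3.
Both types strictly prefer their assigned action; no profitable deviation.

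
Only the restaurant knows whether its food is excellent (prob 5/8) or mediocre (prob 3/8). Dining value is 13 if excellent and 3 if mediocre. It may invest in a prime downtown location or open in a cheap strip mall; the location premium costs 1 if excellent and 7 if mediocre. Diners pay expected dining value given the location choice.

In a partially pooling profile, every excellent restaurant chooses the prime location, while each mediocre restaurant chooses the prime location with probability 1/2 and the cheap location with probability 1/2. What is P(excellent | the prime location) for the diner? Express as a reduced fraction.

10/13

P(the prime location) = (5/8)·1 + (3/8)·(1/2) = 13/16.
By Bayes' rule, P(excellent | the prime location) = (5/8) / (13/16) = 10/13.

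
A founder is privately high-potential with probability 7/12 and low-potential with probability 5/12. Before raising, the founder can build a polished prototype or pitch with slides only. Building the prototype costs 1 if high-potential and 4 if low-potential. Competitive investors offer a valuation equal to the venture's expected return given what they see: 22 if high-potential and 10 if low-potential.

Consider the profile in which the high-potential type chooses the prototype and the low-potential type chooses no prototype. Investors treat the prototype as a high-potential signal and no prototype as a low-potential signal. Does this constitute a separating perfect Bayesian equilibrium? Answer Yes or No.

No

Under these beliefs, the prototype earns valuation 22 and no prototype earns valuation 10.
high-potential: the prototype nets 22 − 1 = 21; no prototype nets 10. high-potential prefers the prototype.
low-potential: the prototype nets 22 − 4 = 18; no prototype nets 10. low-potential would deviate to the prototype.
low-potential has a profitable deviation, so the profile is not an equilibrium.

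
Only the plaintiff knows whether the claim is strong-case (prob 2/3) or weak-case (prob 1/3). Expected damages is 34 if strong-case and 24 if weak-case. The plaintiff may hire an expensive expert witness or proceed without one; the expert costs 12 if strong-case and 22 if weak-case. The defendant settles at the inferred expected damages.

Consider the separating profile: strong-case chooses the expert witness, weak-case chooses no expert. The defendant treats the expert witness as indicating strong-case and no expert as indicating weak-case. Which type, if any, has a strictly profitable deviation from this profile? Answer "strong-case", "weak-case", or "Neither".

The expert witness pays 34; no expert pays 24.
strong-case: assigned the expert witness, nets 34 − 12 = 22; deviating to no expert nets 24.
weak-case: assigned no expert, nets 24; deviating to the expert witness nets 34 − 22 = 12.
The strong-case type gains 2 by deviating.

strong-case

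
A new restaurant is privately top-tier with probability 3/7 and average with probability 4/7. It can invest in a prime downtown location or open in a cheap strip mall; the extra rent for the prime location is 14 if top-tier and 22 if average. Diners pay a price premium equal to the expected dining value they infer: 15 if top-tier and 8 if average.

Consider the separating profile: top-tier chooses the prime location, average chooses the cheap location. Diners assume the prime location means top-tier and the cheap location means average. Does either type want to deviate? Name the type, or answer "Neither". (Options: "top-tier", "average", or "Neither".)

top-tier

The prime location pays 15; the cheap location pays 8.
top-tier: assigned the prime location, nets 15 − 14 = 1; deviating to the cheap location nets 8.
average: assigned the cheap location, nets 8; deviating to the prime location nets 15 − 22 = -7.
The top-tier type gains 7 by deviating.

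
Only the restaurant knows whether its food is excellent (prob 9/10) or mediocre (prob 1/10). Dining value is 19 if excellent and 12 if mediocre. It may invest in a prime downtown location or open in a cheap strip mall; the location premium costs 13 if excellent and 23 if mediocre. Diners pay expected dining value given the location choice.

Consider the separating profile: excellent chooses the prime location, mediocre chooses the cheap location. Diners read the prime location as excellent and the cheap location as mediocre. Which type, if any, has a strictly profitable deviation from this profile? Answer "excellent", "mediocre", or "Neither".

excellent

The prime location pays 19; the cheap location pays 12.
excellent: assigned the prime location, nets 19 − 13 = 6; deviating to the cheap location nets 12.
mediocre: assigned the cheap location, nets 12; deviating to the prime location nets 19 − 23 = -4.
The excellent type gains 6 by deviating.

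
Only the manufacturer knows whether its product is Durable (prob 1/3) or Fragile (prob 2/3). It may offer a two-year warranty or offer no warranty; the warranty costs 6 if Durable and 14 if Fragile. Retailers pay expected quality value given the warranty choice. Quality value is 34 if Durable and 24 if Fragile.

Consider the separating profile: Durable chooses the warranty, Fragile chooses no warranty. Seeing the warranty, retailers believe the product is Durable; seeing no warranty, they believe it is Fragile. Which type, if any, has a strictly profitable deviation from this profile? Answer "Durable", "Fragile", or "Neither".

Neither

The warranty pays 34; no warranty pays 24.
Durable: assigned the warranty, nets 34 − 6 = 28; deviating to no warranty nets 24.
Fragile: assigned no warranty, nets 24; deviating to the warranty nets 34 − 14 = 20.
Both types strictly prefer their assigned action; no profitable deviation.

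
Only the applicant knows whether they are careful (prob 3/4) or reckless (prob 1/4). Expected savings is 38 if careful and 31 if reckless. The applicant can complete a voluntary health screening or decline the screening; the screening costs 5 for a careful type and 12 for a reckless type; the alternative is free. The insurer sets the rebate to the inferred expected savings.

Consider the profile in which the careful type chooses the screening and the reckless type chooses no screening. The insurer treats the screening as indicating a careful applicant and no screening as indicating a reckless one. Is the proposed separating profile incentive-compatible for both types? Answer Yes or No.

Under these beliefs, the screening earns rebate 38 and no screening earns rebate 31.
careful: the screening nets 38 − 5 = 33; no screening nets 31. careful prefers the screening.
reckless: the screening nets 38 − 12 = 26; no screening nets 31. reckless prefers no screening.
Neither type deviates, so the separating profile is an equilibrium.

Yes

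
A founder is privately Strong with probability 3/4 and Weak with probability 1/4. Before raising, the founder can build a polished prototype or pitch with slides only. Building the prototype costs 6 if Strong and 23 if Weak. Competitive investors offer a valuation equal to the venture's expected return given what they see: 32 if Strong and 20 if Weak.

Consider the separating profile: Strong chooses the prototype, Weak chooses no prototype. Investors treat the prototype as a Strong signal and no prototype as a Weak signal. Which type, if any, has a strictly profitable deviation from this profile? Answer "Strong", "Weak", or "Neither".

The prototype pays 32; no prototype pays 20.
Strong: assigned the prototype, nets 32 − 6 = 26; deviating to no prototype nets 20.
Weak: assigned no prototype, nets 20; deviating to the prototype nets 32 − 23 = 9.
Both types strictly prefer their assigned action; no profitable deviation.

Neither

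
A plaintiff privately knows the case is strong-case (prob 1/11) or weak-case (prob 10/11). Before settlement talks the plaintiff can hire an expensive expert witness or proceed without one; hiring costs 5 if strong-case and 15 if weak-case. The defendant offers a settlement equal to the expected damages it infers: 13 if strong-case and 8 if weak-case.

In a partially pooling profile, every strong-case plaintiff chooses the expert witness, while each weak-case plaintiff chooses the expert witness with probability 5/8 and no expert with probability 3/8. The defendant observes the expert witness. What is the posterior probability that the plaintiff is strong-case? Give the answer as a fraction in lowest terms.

4/29

P(the expert witness) = (1/11)·1 + (10/11)·(5/8) = 29/44.
By Bayes' rule, P(strong-case | the expert witness) = (1/11) / (29/44) = 4/29.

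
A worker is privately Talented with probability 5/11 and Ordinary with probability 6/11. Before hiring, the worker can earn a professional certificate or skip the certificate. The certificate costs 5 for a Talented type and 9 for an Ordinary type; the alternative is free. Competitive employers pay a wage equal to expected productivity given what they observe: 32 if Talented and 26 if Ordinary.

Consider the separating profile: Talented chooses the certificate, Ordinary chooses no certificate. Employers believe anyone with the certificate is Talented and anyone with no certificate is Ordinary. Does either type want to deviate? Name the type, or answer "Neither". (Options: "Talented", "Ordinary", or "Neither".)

The certificate pays 32; no certificate pays 26.
Talented: assigned the certificate, nets 32 − 5 = 27; deviating to no certificate nets 26.
Ordinary: assigned no certificate, nets 26; deviating to the certificate nets 32 − 9 = 23.
Both types strictly prefer their assigned action; no profitable deviation.

Neither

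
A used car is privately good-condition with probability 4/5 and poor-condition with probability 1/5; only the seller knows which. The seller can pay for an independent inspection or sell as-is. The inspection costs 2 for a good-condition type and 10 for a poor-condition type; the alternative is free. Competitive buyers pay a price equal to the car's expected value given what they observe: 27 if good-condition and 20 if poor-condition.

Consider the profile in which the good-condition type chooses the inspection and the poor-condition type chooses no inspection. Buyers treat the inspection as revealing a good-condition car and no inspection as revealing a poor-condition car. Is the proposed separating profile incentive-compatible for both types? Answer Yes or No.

Yes

Under these beliefs, the inspection earns price 27 and no inspection earns price 20.
good-condition: the inspection nets 27 − 2 = 25; no inspection nets 20. good-condition prefers the inspection.
poor-condition: the inspection nets 27 − 10 = 17; no inspection nets 20. poor-condition prefers no inspection.
Neither type deviates, so the separating profile is an equilibrium.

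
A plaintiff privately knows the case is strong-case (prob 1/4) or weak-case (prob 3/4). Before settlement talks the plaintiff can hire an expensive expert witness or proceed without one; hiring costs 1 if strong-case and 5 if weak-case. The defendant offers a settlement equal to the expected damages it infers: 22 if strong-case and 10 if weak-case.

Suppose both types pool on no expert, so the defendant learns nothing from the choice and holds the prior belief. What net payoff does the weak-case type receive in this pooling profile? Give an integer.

Pooled settlement = 1/4·22 + 3/4·10 = 13.
weak-case pays no cost for no expert, so net payoff = 13.

13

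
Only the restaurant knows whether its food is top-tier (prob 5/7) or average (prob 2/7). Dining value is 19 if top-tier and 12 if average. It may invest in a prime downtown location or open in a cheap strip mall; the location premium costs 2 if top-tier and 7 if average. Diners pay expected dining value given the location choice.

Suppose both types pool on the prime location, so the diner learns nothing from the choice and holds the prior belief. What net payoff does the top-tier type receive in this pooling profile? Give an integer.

Pooled price premium = 5/7·19 + 2/7·12 = 17.
top-tier pays cost 2 for the prime location, so net payoff = 17 − 2 = 15.

15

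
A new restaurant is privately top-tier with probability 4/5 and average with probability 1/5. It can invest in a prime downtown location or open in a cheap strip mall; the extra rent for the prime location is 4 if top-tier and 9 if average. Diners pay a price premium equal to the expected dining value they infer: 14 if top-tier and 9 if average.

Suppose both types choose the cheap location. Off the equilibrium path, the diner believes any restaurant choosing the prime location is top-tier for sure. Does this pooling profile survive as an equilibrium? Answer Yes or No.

Yes

On path, the diner holds the prior and pays 4/5·14 + 1/5·9 = 13. Off path (the prime location), believing top-tier, it pays 14.
top-tier: the cheap location nets 13; the prime location nets 14 − 4 = 10. top-tier stays.
average: the cheap location nets 13; the prime location nets 14 − 9 = 5. average stays.
No type deviates, so pooling is sustained.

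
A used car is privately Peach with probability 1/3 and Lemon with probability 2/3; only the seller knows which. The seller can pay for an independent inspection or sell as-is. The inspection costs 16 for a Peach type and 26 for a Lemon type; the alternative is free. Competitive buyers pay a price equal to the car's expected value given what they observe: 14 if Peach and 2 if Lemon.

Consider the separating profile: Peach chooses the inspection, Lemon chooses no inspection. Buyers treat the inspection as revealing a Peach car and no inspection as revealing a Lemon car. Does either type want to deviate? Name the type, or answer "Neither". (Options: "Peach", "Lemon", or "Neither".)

Peach

The inspection pays 14; no inspection pays 2.
Peach: assigned the inspection, nets 14 − 16 = -2; deviating to no inspection nets 2.
Lemon: assigned no inspection, nets 2; deviating to the inspection nets 14 − 26 = -12.
The Peach type gains 4 by deviating.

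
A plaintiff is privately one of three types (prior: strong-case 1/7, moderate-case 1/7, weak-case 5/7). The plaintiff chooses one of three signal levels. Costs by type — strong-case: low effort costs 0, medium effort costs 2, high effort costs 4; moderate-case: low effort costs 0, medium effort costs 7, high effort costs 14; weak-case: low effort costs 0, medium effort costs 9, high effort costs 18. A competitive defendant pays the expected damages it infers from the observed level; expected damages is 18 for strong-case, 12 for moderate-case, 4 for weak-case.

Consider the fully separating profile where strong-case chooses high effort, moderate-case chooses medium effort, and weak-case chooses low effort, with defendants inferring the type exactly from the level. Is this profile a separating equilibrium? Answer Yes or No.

Separating settlements: high effort → 18, medium effort → 12, low effort → 4.
strong-case (assigned high effort): low effort: 4 − 0 = 4; medium effort: 12 − 2 = 10; high effort: 18 − 4 = 14. strong-case stays.
moderate-case (assigned medium effort): low effort: 4 − 0 = 4; medium effort: 12 − 7 = 5; high effort: 18 − 14 = 4. moderate-case stays.
weak-case (assigned low effort): low effort: 4 − 0 = 4; medium effort: 12 − 9 = 3; high effort: 18 − 18 = 0. weak-case stays.
Every type prefers its assigned level; separation holds.

Yes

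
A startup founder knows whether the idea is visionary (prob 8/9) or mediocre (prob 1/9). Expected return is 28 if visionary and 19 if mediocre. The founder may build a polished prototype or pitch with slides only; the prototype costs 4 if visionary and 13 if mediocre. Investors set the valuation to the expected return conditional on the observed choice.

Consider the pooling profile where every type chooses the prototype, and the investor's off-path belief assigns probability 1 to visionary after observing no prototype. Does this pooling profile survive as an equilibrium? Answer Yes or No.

No

On path, the investor holds the prior and pays 8/9·28 + 1/9·19 = 27. Off path (no prototype), believing visionary, it pays 28.
visionary: the prototype nets 27 − 4 = 23; no prototype nets 28. visionary would deviate.
mediocre: the prototype nets 27 − 13 = 14; no prototype nets 28. mediocre would deviate.
A type deviates, so pooling fails.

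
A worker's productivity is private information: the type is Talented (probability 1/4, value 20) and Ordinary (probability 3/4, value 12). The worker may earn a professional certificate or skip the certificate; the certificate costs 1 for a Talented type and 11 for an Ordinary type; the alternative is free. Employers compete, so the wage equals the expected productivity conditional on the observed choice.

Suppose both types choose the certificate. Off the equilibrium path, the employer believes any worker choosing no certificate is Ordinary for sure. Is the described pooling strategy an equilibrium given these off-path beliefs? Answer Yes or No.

No

On path, the employer holds the prior and pays 1/4·20 + 3/4·12 = 14. Off path (no certificate), believing Ordinary, it pays 12.
Talented: the certificate nets 14 − 1 = 13; no certificate nets 12. Talented stays.
Ordinary: the certificate nets 14 − 11 = 3; no certificate nets 12. Ordinary would deviate.
A type deviates, so pooling fails.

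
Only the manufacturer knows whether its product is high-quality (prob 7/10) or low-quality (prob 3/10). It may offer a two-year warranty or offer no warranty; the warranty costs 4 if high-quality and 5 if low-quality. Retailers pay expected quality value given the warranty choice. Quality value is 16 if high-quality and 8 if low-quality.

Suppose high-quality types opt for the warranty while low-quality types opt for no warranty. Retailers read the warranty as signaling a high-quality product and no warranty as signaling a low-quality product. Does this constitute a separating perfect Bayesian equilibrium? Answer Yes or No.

Under these beliefs, the warranty earns price 16 and no warranty earns price 8.
high-quality: the warranty nets 16 − 4 = 12; no warranty nets 8. high-quality prefers the warranty.
low-quality: the warranty nets 16 − 5 = 11; no warranty nets 8. low-quality would deviate to the warranty.
low-quality has a profitable deviation, so the profile is not an equilibrium.

No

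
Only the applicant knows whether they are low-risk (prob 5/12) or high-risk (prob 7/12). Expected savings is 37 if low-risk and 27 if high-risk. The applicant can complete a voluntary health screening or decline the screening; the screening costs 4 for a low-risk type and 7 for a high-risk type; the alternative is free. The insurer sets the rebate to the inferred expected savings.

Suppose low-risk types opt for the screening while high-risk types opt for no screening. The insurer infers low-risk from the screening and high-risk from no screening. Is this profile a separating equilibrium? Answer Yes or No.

No

Under these beliefs, the screening earns rebate 37 and no screening earns rebate 27.
low-risk: the screening nets 37 − 4 = 33; no screening nets 27. low-risk prefers the screening.
high-risk: the screening nets 37 − 7 = 30; no screening nets 27. high-risk would deviate to the screening.
high-risk has a profitable deviation, so the profile is not an equilibrium.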